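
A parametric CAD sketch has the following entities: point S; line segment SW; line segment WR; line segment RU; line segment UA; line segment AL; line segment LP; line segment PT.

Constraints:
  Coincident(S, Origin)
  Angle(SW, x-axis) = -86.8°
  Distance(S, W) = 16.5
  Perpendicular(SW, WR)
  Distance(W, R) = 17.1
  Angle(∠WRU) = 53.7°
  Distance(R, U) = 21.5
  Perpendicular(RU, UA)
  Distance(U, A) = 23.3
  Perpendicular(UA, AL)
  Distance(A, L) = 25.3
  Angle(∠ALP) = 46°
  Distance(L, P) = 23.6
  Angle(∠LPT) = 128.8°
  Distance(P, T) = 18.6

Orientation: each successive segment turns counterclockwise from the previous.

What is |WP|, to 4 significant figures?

7.856

UA ⟂ AL, so AL runs at -50.50°; with |AL| = 25.3, L = (2.433, -33.27). ∠ALP = 46.0° gives LP at 83.50° from the x-axis; with |LP| = 23.6, P = (5.104, -9.824). Then |WP| = |P − W| = 7.856.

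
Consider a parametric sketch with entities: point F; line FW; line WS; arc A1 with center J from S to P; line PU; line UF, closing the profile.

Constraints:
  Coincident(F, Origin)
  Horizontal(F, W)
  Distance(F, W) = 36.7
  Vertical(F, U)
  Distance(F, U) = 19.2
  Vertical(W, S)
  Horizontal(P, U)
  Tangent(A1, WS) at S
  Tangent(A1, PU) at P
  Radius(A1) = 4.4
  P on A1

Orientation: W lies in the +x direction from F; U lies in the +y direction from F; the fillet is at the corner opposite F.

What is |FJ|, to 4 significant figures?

35.53

F is at the origin; F and W share the same y with |FW| = 36.7 and W on the +x side, so W = (36.70, 0.000). FU is vertical with |FU| = 19.2 and U on the +y side, so U = (0.000, 19.20). The virtual corner opposite F is at (36.70, 19.20). The tangent condition forces JS to be normal to WS and since A1 is tangent to PU there, JP ⟂ PU, with radius 4.4, so the center J sits 4.4 in from both sides at J = (32.30, 14.80). Then |FJ| = |J − F| = 35.53.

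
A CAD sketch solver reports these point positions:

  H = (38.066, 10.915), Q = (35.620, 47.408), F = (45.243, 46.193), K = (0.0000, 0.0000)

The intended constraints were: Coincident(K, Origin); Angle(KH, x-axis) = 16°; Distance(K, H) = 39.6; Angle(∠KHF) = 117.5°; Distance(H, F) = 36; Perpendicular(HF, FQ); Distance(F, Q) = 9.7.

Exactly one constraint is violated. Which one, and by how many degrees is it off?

Perpendicular(HF, FQ) — off by 4.30°.

K = (0.00, 0.00) ✓; KH at 16.00° ✓; |KH| = 39.60 ✓; ∠KHF = 117.5° ✓; |HF| = 36.00 ✓; ∠(HF, FQ) = 94.30° ✗; |FQ| = 9.699 ✓.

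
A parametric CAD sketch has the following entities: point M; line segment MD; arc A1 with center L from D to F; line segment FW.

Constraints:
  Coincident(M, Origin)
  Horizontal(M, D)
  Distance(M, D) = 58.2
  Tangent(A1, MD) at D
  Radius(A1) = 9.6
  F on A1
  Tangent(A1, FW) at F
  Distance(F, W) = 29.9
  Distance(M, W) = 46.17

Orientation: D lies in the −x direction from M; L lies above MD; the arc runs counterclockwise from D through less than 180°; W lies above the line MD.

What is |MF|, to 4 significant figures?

50.16

M is at the origin; M and D share the same y with |MD| = 58.2 and D on the −x side, so D = (-58.20, 0.000). Tangency of A1 to MD means the radius LD is perpendicular to MD, so L = D + (0, 9.6) = (-58.20, 9.600). Since LF ⟂ FW (tangency), |LW| = √(9.6² + 29.9²) = 31.40 regardless of where F sits on A1. So W lies on both circle(M, 46.17) and circle(L, 31.40); the above-MD intersection is W = (-34.71, 30.44). F is the foot of the tangent from W: F = (-49.94, 4.711).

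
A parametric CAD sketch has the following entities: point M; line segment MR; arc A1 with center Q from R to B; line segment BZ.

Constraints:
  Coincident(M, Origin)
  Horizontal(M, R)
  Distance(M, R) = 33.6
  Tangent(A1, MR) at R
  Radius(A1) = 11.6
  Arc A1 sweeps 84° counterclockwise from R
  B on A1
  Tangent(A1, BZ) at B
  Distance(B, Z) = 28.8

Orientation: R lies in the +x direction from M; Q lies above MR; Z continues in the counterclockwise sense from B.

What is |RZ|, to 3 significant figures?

41.7

On A1, R sits at bearing -90° from Q; an 84° counterclockwise sweep puts B at bearing -6°, so B = Q + 11.6·(cos -6°, sin -6°) = (45.1, 10.4). A1 meets BZ tangentially, so QB is at right angles to BZ, so BZ runs along (−sin -6°, cos -6°); with |BZ| = 28.8, Z = (48.1, 39.0). Then |RZ| = |Z − R| = 41.7.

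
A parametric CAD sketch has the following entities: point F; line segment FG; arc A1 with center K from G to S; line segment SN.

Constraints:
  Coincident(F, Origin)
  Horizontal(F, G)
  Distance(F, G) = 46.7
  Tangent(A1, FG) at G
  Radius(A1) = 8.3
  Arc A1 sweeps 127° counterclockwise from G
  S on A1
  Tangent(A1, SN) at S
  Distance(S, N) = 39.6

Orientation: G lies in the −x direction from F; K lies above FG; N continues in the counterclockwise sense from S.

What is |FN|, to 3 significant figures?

78.1

F is at the origin; F and G share the same y with |FG| = 46.7 and G on the −x side, so G = (-46.7, 0.00). A1 meets FG tangentially, so KG is at right angles to FG, so K = G + (0, 8.3) = (-46.7, 8.30). On A1, G sits at bearing -90° from K; a 127° counterclockwise sweep puts S at bearing 37°, so S = K + 8.3·(cos 37°, sin 37°) = (-40.1, 13.3). A1 meets SN tangentially, so KS is at right angles to SN, so SN runs along (−sin 37°, cos 37°); with |SN| = 39.6, N = (-63.9, 44.9). Then |FN| = |N − F| = 78.1.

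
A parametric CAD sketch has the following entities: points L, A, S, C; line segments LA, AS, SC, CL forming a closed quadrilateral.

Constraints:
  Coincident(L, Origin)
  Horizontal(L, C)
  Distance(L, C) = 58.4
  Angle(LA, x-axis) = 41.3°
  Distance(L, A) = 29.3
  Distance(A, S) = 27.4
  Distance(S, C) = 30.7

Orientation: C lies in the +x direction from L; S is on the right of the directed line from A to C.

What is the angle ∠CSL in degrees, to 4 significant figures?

152.0°

L is at the origin; L and C share the same y with |LC| = 58.4 and C in +x, so C = (58.4, 0). LA runs at 41.3° with |LA| = 29.3, so A = (22.01, 19.34). S is determined by |AS| = 27.4 and |SC| = 30.7 together: it lies at the intersection of circle(A, 27.4) and circle(C, 30.7). With |AC| = 41.21, the foot of the radical line on AC is 18.28 from A and the perpendicular offset is √(27.4² − 18.28²) = 20.41. Taking the right-of-AC solution: S = (28.57, -7.265).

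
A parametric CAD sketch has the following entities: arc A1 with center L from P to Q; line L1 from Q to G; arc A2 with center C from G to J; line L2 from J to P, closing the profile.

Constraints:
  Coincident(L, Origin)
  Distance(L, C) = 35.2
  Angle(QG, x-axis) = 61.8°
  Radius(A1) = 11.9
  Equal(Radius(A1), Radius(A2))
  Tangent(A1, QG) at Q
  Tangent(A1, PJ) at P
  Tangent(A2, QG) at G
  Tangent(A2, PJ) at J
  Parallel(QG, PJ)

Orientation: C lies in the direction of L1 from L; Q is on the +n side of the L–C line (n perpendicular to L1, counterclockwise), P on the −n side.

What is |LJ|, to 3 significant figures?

37.2

The slot axis is L1's direction at 61.8°, so u = (cos 61.8°, sin 61.8°) = (0.473, 0.881) and n = (−sin 61.8°, cos 61.8°) = (-0.881, 0.473). L is at the origin and C lies 35.2 along u from L, so C = 35.2·u = (16.6, 31.0). Tangency of A1 to both parallel lines with radius 11.9 puts Q and P at L ± 11.9·n: Q = (-10.5, 5.62), P = (10.5, -5.62). Equal radii place G and J the same way about C: G = C + 11.9·n = (6.15, 36.6), J = C − 11.9·n = (27.1, 25.4). Then |LJ| = |J − L| = 37.2.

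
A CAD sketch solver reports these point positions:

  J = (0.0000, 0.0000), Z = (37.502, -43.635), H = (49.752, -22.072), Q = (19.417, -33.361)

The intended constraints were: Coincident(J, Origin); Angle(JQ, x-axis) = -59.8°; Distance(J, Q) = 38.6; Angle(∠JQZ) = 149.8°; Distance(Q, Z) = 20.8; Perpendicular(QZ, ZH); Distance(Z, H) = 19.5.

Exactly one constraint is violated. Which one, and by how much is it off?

Distance(Z, H) = 19.5 — off by 5.30.

J = (0.00, 0.00) ✓; JQ at -59.80° ✓; |JQ| = 38.60 ✓; ∠JQZ = 149.8° ✓; |QZ| = 20.80 ✓; ∠(QZ, ZH) = 90.00° ✓; |ZH| = 24.80 ✗.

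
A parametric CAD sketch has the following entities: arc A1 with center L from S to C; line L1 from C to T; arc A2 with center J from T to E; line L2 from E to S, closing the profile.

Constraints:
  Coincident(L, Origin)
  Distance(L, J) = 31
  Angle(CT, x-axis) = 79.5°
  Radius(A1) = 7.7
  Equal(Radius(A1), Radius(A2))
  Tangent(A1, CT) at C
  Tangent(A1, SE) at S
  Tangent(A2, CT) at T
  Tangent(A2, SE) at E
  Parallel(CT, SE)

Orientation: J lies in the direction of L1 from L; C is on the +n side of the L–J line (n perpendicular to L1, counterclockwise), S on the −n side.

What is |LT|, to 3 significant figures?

31.9

The slot axis is L1's direction at 79.5°, so u = (cos 79.5°, sin 79.5°) = (0.182, 0.983) and n = (−sin 79.5°, cos 79.5°) = (-0.983, 0.182). L is at the origin and J lies 31.0 along u from L, so J = 31.0·u = (5.65, 30.5). Tangency of A1 to both parallel lines with radius 7.7 puts C and S at L ± 7.7·n: C = (-7.57, 1.40), S = (7.57, -1.40). Equal radii place T and E the same way about J: T = J + 7.7·n = (-1.92, 31.9), E = J − 7.7·n = (13.2, 29.1). Then |LT| = |T − L| = 31.9.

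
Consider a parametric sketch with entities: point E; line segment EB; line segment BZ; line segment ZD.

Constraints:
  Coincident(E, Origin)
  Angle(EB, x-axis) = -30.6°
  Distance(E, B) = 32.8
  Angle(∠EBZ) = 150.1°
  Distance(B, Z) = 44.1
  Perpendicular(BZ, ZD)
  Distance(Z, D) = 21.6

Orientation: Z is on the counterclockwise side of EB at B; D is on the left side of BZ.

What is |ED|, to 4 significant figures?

72.72

E is at the origin; EB runs at -30.6° with length 32.8, so B = 32.8·(cos -30.6°, sin -30.6°) = (28.23, -16.70). ∠EBZ = 150.1°, so BZ runs at -30.6° + (180° − 150.1°) = -0.7000° from the x-axis; with |BZ| = 44.1, Z = B + 44.1·(cos -0.7000°, sin -0.7000°) = (72.33, -17.24). BZ ⟂ ZD; with |ZD| = 21.6 on the left of BZ, D = Z + 21.6·(0.01222, 0.9999) = (72.59, 4.363). Then |ED| = |D − E| = 72.72.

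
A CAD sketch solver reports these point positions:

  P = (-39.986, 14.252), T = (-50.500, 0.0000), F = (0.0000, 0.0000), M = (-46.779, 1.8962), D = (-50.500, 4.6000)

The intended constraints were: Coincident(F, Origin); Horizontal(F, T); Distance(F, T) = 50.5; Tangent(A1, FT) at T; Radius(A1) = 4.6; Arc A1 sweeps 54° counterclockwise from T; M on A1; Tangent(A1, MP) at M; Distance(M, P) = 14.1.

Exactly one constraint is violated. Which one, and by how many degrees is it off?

Tangent(A1, MP) at M — off by 7.20°.

F = (0.00, 0.00) ✓; F.y = 0.00, T.y = 0.00 ✓; |FT| = 50.50 ✓; ∠(DT, TF) = 90.00° ✓; |DT| = 4.600 ✓; bearing(D→M) − bearing(D→T) = 54.00° ✓; |DM| = 4.600 ✓; ∠(DM, MP) = 82.80° ✗; |MP| = 14.10 ✓.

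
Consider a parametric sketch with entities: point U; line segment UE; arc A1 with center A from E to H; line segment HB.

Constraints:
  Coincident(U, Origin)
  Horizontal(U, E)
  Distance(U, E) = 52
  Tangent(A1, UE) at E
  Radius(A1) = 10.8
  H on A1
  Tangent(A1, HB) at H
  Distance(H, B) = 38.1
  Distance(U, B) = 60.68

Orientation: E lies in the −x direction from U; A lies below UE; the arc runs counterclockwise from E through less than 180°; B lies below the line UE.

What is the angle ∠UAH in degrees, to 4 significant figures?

154.5°

Checks: U.y = 0.00, E.y = 0.00 ✓; |AH| = 10.80 ✓; ∠(AH, HB) = 90.00° ✓; |HB| = 38.10 ✓; |UB| = 60.68 ✓.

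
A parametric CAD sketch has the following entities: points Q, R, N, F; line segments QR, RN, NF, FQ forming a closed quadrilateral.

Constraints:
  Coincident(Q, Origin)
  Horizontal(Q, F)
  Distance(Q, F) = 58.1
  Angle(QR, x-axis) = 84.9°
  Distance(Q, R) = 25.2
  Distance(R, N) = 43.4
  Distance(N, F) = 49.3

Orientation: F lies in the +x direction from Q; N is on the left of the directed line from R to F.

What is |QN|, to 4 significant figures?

61.13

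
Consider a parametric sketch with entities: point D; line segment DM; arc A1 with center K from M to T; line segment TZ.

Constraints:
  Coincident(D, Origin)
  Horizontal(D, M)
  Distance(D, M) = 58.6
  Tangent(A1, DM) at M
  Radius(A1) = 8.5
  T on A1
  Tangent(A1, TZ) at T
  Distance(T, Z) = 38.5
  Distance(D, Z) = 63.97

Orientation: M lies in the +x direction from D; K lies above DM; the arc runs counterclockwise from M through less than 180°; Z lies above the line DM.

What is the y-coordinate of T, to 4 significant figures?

13.09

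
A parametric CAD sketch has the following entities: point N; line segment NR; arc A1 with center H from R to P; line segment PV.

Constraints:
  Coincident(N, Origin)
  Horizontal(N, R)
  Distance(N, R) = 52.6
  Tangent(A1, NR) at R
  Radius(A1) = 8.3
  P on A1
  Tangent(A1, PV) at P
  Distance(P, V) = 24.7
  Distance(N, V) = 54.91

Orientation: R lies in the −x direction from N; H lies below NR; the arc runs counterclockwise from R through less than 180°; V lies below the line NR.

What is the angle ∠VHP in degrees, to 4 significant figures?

71.43°

Checks: |HP| = 8.300 ✓; ∠(HP, PV) = 90.00° ✓; |PV| = 24.70 ✓; |NV| = 54.91 ✓.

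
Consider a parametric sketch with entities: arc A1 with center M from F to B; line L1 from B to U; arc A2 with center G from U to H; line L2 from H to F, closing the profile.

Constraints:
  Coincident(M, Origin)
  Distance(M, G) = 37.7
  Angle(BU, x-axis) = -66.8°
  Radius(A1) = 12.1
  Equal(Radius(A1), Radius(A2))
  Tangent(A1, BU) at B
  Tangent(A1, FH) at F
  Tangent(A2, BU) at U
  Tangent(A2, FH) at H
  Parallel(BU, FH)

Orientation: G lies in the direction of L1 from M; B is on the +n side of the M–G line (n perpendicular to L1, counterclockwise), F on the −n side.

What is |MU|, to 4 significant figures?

39.59

The slot axis is L1's direction at -66.8°, so u = (cos -66.8°, sin -66.8°) = (0.3939, -0.9191) and n = (−sin -66.8°, cos -66.8°) = (0.9191, 0.3939). M is at the origin and G lies 37.7 along u from M, so G = 37.7·u = (14.85, -34.65). Tangency of A1 to both parallel lines with radius 12.1 puts B and F at M ± 12.1·n: B = (11.12, 4.767), F = (-11.12, -4.767). Equal radii place U and H the same way about G: U = G + 12.1·n = (25.97, -29.88), H = G − 12.1·n = (3.730, -39.42). Then |MU| = |U − M| = 39.59.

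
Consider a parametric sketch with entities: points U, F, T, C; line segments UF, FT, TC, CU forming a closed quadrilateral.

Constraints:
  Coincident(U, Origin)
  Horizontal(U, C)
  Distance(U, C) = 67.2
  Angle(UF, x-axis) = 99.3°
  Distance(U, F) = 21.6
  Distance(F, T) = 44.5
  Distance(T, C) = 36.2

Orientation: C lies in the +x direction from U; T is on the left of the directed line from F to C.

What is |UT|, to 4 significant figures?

47.83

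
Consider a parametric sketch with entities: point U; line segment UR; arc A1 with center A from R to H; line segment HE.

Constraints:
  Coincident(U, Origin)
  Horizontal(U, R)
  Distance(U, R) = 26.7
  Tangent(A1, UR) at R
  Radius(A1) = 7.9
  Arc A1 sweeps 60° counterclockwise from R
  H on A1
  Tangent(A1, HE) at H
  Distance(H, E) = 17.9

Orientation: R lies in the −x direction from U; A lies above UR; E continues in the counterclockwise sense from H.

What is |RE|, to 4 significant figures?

25.05

U is at the origin; UR is horizontal with |UR| = 26.7 and R on the −x side, so R = (-26.70, 0.000). Tangency of A1 to UR means the radius AR is perpendicular to UR, so A = R + (0, 7.9) = (-26.70, 7.900). On A1, R sits at bearing -90° from A; a 60° counterclockwise sweep puts H at bearing -30°, so H = A + 7.9·(cos -30°, sin -30°) = (-19.86, 3.950). Since A1 is tangent to HE there, AH ⟂ HE, so HE runs along (−sin -30°, cos -30°); with |HE| = 17.9, E = (-10.91, 19.45). Then |RE| = |E − R| = 25.05.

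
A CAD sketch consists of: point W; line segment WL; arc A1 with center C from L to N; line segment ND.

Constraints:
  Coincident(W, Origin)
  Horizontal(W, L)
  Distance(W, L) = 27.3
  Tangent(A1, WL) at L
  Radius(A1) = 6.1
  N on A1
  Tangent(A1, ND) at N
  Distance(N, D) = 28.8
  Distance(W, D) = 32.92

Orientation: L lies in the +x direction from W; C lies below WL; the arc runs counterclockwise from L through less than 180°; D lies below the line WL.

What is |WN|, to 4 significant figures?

21.95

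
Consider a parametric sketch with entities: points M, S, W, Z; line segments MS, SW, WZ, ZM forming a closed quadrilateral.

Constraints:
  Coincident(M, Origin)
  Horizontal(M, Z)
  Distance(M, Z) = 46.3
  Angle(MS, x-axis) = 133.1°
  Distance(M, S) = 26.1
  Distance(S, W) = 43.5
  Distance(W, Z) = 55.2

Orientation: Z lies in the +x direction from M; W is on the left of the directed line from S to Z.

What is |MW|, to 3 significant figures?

49.0

Checks: |SW| = 43.50 ✓; |WZ| = 55.20 ✓.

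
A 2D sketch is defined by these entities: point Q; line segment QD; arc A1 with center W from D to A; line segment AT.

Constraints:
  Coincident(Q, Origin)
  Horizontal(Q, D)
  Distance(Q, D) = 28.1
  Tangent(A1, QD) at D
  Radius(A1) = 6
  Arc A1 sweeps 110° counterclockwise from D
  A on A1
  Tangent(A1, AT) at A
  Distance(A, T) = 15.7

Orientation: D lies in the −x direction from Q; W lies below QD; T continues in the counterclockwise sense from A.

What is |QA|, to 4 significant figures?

34.69

The tangent condition forces WD to be normal to QD, so W = D + (0, -6) = (-28.10, -6.000). On A1, D sits at bearing 90° from W; a 110° counterclockwise sweep puts A at bearing 200°, so A = W + 6.0·(cos 200°, sin 200°) = (-33.74, -8.052). Then |QA| = |A − Q| = 34.69.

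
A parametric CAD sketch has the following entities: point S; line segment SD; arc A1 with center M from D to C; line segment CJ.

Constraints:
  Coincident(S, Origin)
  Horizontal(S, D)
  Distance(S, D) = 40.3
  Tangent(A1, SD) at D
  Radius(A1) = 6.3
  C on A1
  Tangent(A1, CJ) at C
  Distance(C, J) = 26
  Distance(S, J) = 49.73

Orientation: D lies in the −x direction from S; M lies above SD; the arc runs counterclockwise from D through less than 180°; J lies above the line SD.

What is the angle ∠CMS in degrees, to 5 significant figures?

16.079°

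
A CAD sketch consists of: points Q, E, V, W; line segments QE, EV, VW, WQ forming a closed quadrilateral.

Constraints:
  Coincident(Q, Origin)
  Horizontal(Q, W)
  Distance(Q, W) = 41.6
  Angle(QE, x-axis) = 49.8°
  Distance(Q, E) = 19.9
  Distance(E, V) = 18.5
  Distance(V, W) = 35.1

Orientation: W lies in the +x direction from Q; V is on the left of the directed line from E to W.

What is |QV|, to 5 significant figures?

38.373

Q is at the origin; Q and W share the same y with |QW| = 41.6 and W in +x, so W = (41.6, 0). QE runs at 49.8° with |QE| = 19.9, so E = (12.845, 15.200). V is determined by |EV| = 18.5 and |VW| = 35.1 together: it lies at the intersection of circle(E, 18.5) and circle(W, 35.1). With |EW| = 32.525, the foot of the radical line on EW is 2.5847 from E and the perpendicular offset is √(18.5² − 2.5847²) = 18.319. Taking the left-of-EW solution: V = (23.690, 30.187).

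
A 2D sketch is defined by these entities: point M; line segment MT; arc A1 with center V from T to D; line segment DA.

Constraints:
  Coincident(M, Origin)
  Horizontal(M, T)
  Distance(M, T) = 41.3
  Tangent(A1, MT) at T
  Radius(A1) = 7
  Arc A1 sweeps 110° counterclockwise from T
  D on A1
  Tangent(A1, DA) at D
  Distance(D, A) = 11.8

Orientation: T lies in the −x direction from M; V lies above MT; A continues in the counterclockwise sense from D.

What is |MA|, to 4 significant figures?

43.84

M is at the origin; M and T share the same y with |MT| = 41.3 and T on the −x side, so T = (-41.30, 0.000). A1 meets MT tangentially, so VT is at right angles to MT, so V = T + (0, 7) = (-41.30, 7.000). On A1, T sits at bearing -90° from V; a 110° counterclockwise sweep puts D at bearing 20°, so D = V + 7.0·(cos 20°, sin 20°) = (-34.72, 9.394). Tangency of A1 to DA means the radius VD is perpendicular to DA, so DA runs along (−sin 20°, cos 20°); with |DA| = 11.8, A = (-38.76, 20.48). Then |MA| = |A − M| = 43.84.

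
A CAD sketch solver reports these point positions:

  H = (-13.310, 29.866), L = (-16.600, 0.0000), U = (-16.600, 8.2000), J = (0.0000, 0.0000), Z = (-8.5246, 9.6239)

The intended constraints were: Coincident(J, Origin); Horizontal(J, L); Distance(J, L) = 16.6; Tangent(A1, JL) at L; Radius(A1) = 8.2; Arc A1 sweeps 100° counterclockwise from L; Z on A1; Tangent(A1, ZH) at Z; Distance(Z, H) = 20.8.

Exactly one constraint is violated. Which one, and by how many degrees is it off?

Tangent(A1, ZH) at Z — off by 3.30°.

J = (0.00, 0.00) ✓; J.y = 0.00, L.y = 0.00 ✓; |JL| = 16.60 ✓; ∠(UL, LJ) = 90.00° ✓; |UL| = 8.200 ✓; bearing(U→Z) − bearing(U→L) = 100.0° ✓; |UZ| = 8.200 ✓; ∠(UZ, ZH) = 86.70° ✗; |ZH| = 20.80 ✓.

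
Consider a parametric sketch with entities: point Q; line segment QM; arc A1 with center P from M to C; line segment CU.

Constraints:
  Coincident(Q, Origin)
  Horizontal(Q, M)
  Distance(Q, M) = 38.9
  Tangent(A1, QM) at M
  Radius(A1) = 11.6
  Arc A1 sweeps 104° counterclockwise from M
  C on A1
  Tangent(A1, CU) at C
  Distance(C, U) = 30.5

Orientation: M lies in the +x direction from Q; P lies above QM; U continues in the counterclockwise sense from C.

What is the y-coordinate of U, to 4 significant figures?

44.00

On A1, M sits at bearing -90° from P; a 104° counterclockwise sweep puts C at bearing 14°, so C = P + 11.6·(cos 14°, sin 14°) = (50.16, 14.41). A1 meets CU tangentially, so PC is at right angles to CU, so CU runs along (−sin 14°, cos 14°); with |CU| = 30.5, U = (42.78, 44.00). So U.y = 44.00.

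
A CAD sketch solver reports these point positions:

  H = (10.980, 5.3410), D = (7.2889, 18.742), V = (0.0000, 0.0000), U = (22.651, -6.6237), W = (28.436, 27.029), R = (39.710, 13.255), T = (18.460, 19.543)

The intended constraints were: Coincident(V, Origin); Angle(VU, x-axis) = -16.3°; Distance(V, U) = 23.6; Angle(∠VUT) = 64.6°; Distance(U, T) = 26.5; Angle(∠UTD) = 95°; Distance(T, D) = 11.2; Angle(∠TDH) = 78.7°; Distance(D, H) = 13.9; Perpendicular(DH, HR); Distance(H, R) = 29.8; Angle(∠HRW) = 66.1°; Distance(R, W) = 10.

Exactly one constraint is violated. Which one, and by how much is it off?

Distance(R, W) = 10 — off by 7.80.

V = (0.00, 0.00) ✓; VU at -16.30° ✓; |VU| = 23.60 ✓; ∠VUT = 64.60° ✓; |UT| = 26.50 ✓; ∠UTD = 95.00° ✓; |TD| = 11.20 ✓; ∠TDH = 78.70° ✓; |DH| = 13.90 ✓; ∠(DH, HR) = 90.00° ✓; |HR| = 29.80 ✓; ∠HRW = 66.10° ✓; |RW| = 17.80 ✗.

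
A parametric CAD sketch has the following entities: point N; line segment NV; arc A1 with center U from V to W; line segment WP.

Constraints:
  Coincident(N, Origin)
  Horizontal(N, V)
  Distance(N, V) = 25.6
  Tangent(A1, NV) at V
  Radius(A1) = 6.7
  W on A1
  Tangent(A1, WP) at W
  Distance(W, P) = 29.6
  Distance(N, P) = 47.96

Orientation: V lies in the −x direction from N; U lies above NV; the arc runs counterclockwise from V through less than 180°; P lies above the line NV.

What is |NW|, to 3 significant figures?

21.6

Checks: |UW| = 6.700 ✓; ∠(UW, WP) = 90.00° ✓; |WP| = 29.60 ✓; |NP| = 47.96 ✓.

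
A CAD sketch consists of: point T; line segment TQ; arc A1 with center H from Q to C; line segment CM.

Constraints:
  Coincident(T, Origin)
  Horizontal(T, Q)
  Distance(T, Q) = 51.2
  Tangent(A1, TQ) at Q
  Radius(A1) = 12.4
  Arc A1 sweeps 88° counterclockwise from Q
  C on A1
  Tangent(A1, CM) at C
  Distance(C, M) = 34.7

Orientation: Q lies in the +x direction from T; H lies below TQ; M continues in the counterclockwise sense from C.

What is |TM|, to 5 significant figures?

59.911

T is at the origin; TQ is horizontal with |TQ| = 51.2 and Q on the +x side, so Q = (51.200, 0.0000). Since A1 is tangent to TQ there, HQ ⟂ TQ, so H = Q + (0, -12.4) = (51.200, -12.400). On A1, Q sits at bearing 90° from H; an 88° counterclockwise sweep puts C at bearing 178°, so C = H + 12.4·(cos 178°, sin 178°) = (38.808, -11.967). The tangent condition forces HC to be normal to CM, so CM runs along (−sin 178°, cos 178°); with |CM| = 34.7, M = (37.597, -46.646). Then |TM| = |M − T| = 59.911.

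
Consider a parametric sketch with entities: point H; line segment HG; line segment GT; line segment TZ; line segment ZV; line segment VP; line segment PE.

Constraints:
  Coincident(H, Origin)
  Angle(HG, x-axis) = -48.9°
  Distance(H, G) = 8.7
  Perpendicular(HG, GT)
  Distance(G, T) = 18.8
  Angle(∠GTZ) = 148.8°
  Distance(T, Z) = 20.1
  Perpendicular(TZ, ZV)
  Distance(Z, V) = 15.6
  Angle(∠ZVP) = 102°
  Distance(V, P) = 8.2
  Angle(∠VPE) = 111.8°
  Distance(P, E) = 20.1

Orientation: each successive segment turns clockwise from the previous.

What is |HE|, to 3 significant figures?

20.7

∠ZVP = 102.0° gives VP at 21.9° from the x-axis; with |VP| = 8.2, P = (-23.3, -3.94). ∠VPE = 111.8° gives PE at -46.3° from the x-axis; with |PE| = 20.1, E = (-9.44, -18.5). Then |HE| = |E − H| = 20.7.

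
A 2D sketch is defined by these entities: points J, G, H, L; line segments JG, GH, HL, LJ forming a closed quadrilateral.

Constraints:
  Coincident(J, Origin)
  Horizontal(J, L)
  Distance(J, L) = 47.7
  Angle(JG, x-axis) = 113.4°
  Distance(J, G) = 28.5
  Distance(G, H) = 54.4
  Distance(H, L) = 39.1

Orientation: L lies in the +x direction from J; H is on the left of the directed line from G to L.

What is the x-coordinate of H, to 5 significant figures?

41.633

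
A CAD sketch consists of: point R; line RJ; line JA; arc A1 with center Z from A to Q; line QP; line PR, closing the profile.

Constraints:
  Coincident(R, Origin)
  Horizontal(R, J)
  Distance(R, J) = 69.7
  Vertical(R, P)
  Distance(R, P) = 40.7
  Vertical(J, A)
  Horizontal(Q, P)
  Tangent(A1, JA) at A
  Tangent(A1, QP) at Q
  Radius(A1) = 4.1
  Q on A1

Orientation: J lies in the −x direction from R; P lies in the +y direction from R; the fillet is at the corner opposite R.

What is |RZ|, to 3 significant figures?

75.1

R is at the origin; RJ is horizontal with |RJ| = 69.7 and J on the −x side, so J = (-69.7, 0.00). R and P share the same x with |RP| = 40.7 and P on the +y side, so P = (0.00, 40.7). The virtual corner opposite R is at (-69.7, 40.7). The tangent condition forces ZA to be normal to JA and A1 meets QP tangentially, so ZQ is at right angles to QP, with radius 4.1, so the center Z sits 4.1 in from both sides at Z = (-65.6, 36.6). Then |RZ| = |Z − R| = 75.1.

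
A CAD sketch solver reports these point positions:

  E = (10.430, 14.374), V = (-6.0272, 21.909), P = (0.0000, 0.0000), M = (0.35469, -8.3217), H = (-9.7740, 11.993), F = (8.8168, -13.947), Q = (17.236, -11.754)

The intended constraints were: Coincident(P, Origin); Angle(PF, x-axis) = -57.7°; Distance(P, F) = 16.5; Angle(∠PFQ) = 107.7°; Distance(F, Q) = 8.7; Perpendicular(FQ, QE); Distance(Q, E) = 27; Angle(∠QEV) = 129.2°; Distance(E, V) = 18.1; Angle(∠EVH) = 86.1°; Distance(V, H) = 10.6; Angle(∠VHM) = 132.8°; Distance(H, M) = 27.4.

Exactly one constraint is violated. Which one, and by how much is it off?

Distance(H, M) = 27.4 — off by 4.70.

P = (0.00, 0.00) ✓; PF at -57.70° ✓; |PF| = 16.50 ✓; ∠PFQ = 107.7° ✓; |FQ| = 8.700 ✓; ∠(FQ, QE) = 90.00° ✓; |QE| = 27.00 ✓; ∠QEV = 129.2° ✓; |EV| = 18.10 ✓; ∠EVH = 86.10° ✓; |VH| = 10.60 ✓; ∠VHM = 132.8° ✓; |HM| = 22.70 ✗.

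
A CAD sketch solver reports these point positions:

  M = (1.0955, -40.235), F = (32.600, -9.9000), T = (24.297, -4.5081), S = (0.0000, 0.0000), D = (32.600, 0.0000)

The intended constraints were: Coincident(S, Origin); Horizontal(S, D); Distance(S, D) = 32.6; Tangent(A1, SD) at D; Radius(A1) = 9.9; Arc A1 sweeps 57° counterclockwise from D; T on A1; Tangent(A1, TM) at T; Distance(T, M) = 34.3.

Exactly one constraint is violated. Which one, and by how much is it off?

Distance(T, M) = 34.3 — off by 8.30.

S = (0.00, 0.00) ✓; S.y = 0.00, D.y = 0.00 ✓; |SD| = 32.60 ✓; ∠(FD, DS) = 90.00° ✓; |FD| = 9.900 ✓; bearing(F→T) − bearing(F→D) = 57.00° ✓; |FT| = 9.900 ✓; ∠(FT, TM) = 90.00° ✓; |TM| = 42.60 ✗.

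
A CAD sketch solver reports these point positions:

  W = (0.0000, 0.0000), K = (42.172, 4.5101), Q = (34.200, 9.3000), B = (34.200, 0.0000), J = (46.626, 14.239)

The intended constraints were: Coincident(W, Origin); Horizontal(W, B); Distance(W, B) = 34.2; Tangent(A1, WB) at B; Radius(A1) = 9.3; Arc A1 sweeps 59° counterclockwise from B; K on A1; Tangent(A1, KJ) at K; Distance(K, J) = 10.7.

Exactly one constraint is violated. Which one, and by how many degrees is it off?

Tangent(A1, KJ) at K — off by 6.40°.

W = (0.00, 0.00) ✓; W.y = 0.00, B.y = 0.00 ✓; |WB| = 34.20 ✓; ∠(QB, BW) = 90.00° ✓; |QB| = 9.300 ✓; bearing(Q→K) − bearing(Q→B) = 59.00° ✓; |QK| = 9.300 ✓; ∠(QK, KJ) = 83.60° ✗; |KJ| = 10.70 ✓.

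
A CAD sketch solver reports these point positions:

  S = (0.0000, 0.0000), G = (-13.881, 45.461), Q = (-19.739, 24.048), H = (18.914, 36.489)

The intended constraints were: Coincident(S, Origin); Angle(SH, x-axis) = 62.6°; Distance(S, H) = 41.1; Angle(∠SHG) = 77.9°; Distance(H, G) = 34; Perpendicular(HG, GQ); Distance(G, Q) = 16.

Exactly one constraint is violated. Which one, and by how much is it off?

Distance(G, Q) = 16 — off by 6.20.

S = (0.00, 0.00) ✓; SH at 62.60° ✓; |SH| = 41.10 ✓; ∠SHG = 77.90° ✓; |HG| = 34.00 ✓; ∠(HG, GQ) = 90.00° ✓; |GQ| = 22.20 ✗.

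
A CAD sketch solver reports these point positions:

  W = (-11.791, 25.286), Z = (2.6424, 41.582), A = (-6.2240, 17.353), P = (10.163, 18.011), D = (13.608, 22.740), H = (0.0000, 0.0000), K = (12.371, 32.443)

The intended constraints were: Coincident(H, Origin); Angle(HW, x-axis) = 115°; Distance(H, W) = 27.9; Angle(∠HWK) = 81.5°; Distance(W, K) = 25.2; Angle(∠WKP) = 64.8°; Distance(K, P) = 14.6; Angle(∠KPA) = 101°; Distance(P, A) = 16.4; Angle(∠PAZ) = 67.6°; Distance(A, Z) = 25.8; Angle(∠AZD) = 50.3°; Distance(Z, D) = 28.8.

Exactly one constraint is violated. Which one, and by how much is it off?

Distance(Z, D) = 28.8 — off by 7.00.

H = (0.00, 0.00) ✓; HW at 115.0° ✓; |HW| = 27.90 ✓; ∠HWK = 81.50° ✓; |WK| = 25.20 ✓; ∠WKP = 64.80° ✓; |KP| = 14.60 ✓; ∠KPA = 101.0° ✓; |PA| = 16.40 ✓; ∠PAZ = 67.60° ✓; |AZ| = 25.80 ✓; ∠AZD = 50.30° ✓; |ZD| = 21.80 ✗.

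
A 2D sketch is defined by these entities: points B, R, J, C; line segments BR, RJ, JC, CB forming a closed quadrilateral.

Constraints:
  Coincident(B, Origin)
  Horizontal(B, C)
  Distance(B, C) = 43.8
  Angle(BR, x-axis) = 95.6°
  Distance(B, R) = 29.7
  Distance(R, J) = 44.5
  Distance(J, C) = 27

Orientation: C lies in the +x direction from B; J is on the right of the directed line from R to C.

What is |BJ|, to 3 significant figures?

20.8

Checks: |RJ| = 44.50 ✓; |JC| = 27.00 ✓.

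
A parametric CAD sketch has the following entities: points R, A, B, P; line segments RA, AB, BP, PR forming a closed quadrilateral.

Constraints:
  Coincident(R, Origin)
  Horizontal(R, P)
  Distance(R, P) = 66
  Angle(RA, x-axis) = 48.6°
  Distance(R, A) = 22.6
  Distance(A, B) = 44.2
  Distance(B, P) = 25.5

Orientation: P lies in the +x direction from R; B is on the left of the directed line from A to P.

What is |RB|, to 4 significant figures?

63.39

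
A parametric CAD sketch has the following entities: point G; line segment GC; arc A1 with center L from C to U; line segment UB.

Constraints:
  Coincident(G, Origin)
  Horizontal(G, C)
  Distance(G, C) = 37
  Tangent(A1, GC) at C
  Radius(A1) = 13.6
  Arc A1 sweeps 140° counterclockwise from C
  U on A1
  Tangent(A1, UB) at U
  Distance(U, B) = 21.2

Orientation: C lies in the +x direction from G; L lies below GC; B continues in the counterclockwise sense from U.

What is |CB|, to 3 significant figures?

38.4

G is at the origin; GC is horizontal with |GC| = 37.0 and C on the +x side, so C = (37.0, 0.00). Tangency of A1 to GC means the radius LC is perpendicular to GC, so L = C + (0, -13.6) = (37.0, -13.6). On A1, C sits at bearing 90° from L; a 140° counterclockwise sweep puts U at bearing 230°, so U = L + 13.6·(cos 230°, sin 230°) = (28.3, -24.0). Tangency of A1 to UB means the radius LU is perpendicular to UB, so UB runs along (−sin 230°, cos 230°); with |UB| = 21.2, B = (44.5, -37.6). Then |CB| = |B − C| = 38.4.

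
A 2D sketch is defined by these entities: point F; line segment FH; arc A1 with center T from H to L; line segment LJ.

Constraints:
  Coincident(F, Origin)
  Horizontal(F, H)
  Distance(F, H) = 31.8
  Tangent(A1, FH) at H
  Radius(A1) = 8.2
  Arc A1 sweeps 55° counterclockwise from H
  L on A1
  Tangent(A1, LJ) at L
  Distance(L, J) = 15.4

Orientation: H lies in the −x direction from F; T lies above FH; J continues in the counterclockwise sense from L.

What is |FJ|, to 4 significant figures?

22.88

F is at the origin; FH is horizontal with |FH| = 31.8 and H on the −x side, so H = (-31.80, 0.000). Tangency of A1 to FH means the radius TH is perpendicular to FH, so T = H + (0, 8.2) = (-31.80, 8.200). On A1, H sits at bearing -90° from T; a 55° counterclockwise sweep puts L at bearing -35°, so L = T + 8.2·(cos -35°, sin -35°) = (-25.08, 3.497). Since A1 is tangent to LJ there, TL ⟂ LJ, so LJ runs along (−sin -35°, cos -35°); with |LJ| = 15.4, J = (-16.25, 16.11). Then |FJ| = |J − F| = 22.88.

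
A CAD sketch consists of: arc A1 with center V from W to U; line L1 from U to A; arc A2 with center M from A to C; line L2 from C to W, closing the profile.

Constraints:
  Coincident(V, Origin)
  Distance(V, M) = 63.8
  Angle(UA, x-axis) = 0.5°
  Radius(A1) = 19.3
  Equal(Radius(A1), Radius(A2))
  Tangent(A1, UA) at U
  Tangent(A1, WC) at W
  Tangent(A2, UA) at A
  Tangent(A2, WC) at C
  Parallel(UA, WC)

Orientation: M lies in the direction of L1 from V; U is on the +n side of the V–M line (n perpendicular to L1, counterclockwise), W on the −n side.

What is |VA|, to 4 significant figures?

66.66

Tangency of A1 to both parallel lines with radius 19.3 puts U and W at V ± 19.3·n: U = (-0.1684, 19.30), W = (0.1684, -19.30). Equal radii place A and C the same way about M: A = M + 19.3·n = (63.63, 19.86), C = M − 19.3·n = (63.97, -18.74). Then |VA| = |A − V| = 66.66.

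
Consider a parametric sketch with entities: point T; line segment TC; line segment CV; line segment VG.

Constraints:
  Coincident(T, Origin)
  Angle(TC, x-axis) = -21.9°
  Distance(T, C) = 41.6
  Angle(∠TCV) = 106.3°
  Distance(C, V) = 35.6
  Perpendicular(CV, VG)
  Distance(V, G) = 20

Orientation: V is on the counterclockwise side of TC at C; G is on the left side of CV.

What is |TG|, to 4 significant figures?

51.30

T is at the origin; TC runs at -21.9° with length 41.6, so C = 41.6·(cos -21.9°, sin -21.9°) = (38.60, -15.52). ∠TCV = 106.3°, so CV runs at -21.9° + (180° − 106.3°) = 51.80° from the x-axis; with |CV| = 35.6, V = C + 35.6·(cos 51.80°, sin 51.80°) = (60.61, 12.46). The perpendicularity gives VG at right angles to CV; with |VG| = 20.0 on the left of CV, G = V + 20.0·(-0.7859, 0.6184) = (44.90, 24.83). Then |TG| = |G − T| = 51.30.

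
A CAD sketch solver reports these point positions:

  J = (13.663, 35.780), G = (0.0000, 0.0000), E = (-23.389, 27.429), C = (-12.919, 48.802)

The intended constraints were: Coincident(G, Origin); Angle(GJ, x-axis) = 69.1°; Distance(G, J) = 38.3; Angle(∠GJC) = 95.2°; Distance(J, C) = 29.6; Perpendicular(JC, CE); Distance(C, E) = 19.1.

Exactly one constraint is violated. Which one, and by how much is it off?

Distance(C, E) = 19.1 — off by 4.70.

G = (0.00, 0.00) ✓; GJ at 69.10° ✓; |GJ| = 38.30 ✓; ∠GJC = 95.20° ✓; |JC| = 29.60 ✓; ∠(JC, CE) = 90.00° ✓; |CE| = 23.80 ✗.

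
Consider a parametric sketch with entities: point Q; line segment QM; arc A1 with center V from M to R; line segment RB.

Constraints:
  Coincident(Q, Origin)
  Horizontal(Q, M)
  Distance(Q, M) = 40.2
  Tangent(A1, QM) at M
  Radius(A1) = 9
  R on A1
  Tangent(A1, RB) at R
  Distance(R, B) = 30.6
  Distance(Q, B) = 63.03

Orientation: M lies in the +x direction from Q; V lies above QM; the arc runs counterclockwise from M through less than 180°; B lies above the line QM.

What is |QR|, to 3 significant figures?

50.0

Checks: |VM| = 9.000 ✓; |VR| = 9.000 ✓; ∠(VR, RB) = 90.00° ✓; |RB| = 30.60 ✓; |QB| = 63.03 ✓.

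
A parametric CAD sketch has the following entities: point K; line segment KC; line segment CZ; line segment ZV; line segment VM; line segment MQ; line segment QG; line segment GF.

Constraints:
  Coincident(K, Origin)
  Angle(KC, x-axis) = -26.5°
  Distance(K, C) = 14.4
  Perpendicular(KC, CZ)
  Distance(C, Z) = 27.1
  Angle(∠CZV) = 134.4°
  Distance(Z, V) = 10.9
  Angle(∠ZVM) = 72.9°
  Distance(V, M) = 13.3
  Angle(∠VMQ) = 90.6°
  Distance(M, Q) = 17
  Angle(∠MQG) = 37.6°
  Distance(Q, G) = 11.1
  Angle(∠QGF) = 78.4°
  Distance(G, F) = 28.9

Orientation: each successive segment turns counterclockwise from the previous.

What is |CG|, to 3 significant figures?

25.3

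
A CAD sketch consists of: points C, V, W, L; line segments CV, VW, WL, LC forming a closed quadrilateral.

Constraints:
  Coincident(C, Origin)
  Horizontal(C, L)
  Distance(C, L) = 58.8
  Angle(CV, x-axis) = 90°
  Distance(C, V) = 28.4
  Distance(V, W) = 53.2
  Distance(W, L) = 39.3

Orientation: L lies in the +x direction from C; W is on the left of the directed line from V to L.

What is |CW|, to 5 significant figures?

64.993

Checks: |VW| = 53.20 ✓; |WL| = 39.30 ✓.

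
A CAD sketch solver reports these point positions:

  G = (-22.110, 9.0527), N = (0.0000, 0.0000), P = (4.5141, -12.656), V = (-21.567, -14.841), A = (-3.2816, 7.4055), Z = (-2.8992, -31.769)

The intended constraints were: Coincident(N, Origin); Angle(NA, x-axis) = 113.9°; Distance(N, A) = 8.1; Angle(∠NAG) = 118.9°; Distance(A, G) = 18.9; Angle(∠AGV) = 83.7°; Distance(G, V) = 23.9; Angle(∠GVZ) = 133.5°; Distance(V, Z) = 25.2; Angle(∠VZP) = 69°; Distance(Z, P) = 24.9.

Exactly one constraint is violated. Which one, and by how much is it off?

Distance(Z, P) = 24.9 — off by 4.40.

N = (0.00, 0.00) ✓; NA at 113.9° ✓; |NA| = 8.100 ✓; ∠NAG = 118.9° ✓; |AG| = 18.90 ✓; ∠AGV = 83.70° ✓; |GV| = 23.90 ✓; ∠GVZ = 133.5° ✓; |VZ| = 25.20 ✓; ∠VZP = 69.00° ✓; |ZP| = 20.50 ✗.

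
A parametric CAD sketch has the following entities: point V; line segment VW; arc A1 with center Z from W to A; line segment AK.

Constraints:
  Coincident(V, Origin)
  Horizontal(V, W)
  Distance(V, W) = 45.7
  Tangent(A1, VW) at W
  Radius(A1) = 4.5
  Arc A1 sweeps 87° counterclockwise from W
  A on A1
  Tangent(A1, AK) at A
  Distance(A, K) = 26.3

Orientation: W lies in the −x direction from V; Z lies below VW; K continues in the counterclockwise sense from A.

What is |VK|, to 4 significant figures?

59.93

On A1, W sits at bearing 90° from Z; an 87° counterclockwise sweep puts A at bearing 177°, so A = Z + 4.5·(cos 177°, sin 177°) = (-50.19, -4.264). The tangent condition forces ZA to be normal to AK, so AK runs along (−sin 177°, cos 177°); with |AK| = 26.3, K = (-51.57, -30.53). Then |VK| = |K − V| = 59.93.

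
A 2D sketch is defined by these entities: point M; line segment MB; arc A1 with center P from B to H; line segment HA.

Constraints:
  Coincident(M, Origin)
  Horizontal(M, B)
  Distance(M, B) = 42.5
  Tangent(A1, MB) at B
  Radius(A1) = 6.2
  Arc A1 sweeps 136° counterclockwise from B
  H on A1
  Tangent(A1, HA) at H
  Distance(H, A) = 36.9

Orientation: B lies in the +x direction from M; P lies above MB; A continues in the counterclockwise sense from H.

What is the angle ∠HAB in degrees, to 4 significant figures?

14.50°

On A1, B sits at bearing -90° from P; a 136° counterclockwise sweep puts H at bearing 46°, so H = P + 6.2·(cos 46°, sin 46°) = (46.81, 10.66). A1 meets HA tangentially, so PH is at right angles to HA, so HA runs along (−sin 46°, cos 46°); with |HA| = 36.9, A = (20.26, 36.29). Then cos ∠HAB = AH·AB / (|AH||AB|), giving 14.50°.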